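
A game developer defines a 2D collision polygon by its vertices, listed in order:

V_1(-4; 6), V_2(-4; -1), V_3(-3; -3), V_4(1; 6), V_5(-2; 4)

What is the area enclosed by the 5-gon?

Apply the shoelace formula: 2A = Σ (x_i·y_{i+1} − x_{i+1}·y_i), indices taken mod 5.
Σ = (28) + (9) + (-15) + (16) + (4) = 42
Area = |Σ|/2 = 21.

21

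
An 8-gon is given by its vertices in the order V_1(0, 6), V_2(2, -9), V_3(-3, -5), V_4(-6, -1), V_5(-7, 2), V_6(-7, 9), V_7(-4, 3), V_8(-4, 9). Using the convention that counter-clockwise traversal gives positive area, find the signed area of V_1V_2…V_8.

-88.5

Σ = (-12) + (-37) + (-27) + (-19) + (-49) + (15) + (-24) + (-24) = -177
Signed area = Σ/2 = -88.5 (negative ⇒ clockwise traversal).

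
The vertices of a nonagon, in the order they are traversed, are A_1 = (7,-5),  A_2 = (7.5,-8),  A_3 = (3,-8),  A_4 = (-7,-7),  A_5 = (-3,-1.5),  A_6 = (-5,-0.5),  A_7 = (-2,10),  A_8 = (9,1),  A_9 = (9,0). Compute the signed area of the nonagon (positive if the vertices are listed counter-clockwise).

-172.5

Apply Gauss's area formula: 2A = Σ (x_i·y_{i+1} − x_{i+1}·y_i), indices taken mod 9.
A_1→A_2: (7)(-8) − (7.5)(-5) = -18.5
A_2→A_3: (7.5)(-8) − (3)(-8) = -36
A_3→A_4: (3)(-7) − (-7)(-8) = -77
A_4→A_5: (-7)(-1.5) − (-3)(-7) = -10.5
A_5→A_6: (-3)(-0.5) − (-5)(-1.5) = -6
A_6→A_7: (-5)(10) − (-2)(-0.5) = -51
A_7→A_8: (-2)(1) − (9)(10) = -92
A_8→A_9: (9)(0) − (9)(1) = -9
A_9→A_1: (9)(-5) − (7)(0) = -45
Σ = -345
Signed area = Σ/2 = -172.5 (negative ⇒ clockwise traversal).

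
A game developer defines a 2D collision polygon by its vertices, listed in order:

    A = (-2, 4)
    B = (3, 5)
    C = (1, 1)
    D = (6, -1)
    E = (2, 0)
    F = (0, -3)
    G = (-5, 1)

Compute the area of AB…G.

34

Apply Gauss's area formula: 2A = Σ (x_i·y_{i+1} − x_{i+1}·y_i), indices taken mod 7.
A→B: (-2)(5) − (3)(4) = -22
B→C: (3)(1) − (1)(5) = -2
C→D: (1)(-1) − (6)(1) = -7
D→E: (6)(0) − (2)(-1) = 2
E→F: (2)(-3) − (0)(0) = -6
F→G: (0)(1) − (-5)(-3) = -15
G→A: (-5)(4) − (-2)(1) = -18
Σ = -68
Area = |Σ|/2 = 34.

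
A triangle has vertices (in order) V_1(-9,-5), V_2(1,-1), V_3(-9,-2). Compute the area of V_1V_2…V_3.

15

Σ = (14) + (-11) + (27) = 30
Area = |Σ|/2 = 15.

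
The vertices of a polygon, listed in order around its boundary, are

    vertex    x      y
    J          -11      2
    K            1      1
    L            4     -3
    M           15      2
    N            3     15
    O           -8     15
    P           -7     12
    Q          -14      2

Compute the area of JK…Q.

287

Apply Gauss's area formula: 2A = Σ (x_i·y_{i+1} − x_{i+1}·y_i), indices taken mod 8.
Cross-terms: -13, -7, 53, 219, 165, 9, 154, -6  ⇒  Σ = 574
Area = |Σ|/2 = 287.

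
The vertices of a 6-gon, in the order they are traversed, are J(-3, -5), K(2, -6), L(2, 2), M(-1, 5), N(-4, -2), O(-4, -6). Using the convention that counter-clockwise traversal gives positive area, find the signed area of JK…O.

48

Apply the shoelace (surveyor's) formula: 2A = Σ (x_i·y_{i+1} − x_{i+1}·y_i), indices taken mod 6.
J→K: (-3)(-6) − (2)(-5) = 28
K→L: (2)(2) − (2)(-6) = 16
L→M: (2)(5) − (-1)(2) = 12
M→N: (-1)(-2) − (-4)(5) = 22
N→O: (-4)(-6) − (-4)(-2) = 16
O→J: (-4)(-5) − (-3)(-6) = 2
Σ = 96
Signed area = Σ/2 = 48 (positive ⇒ counter-clockwise traversal).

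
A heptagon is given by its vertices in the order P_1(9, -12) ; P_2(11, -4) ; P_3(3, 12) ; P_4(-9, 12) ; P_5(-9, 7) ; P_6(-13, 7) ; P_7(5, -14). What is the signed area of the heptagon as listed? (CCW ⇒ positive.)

P_1→P_2: (9)(-4) − (11)(-12) = 96
P_2→P_3: (11)(12) − (3)(-4) = 144
P_3→P_4: (3)(12) − (-9)(12) = 144
P_4→P_5: (-9)(7) − (-9)(12) = 45
P_5→P_6: (-9)(7) − (-13)(7) = 28
P_6→P_7: (-13)(-14) − (5)(7) = 147
P_7→P_1: (5)(-12) − (9)(-14) = 66
Σ = 670
Signed area = Σ/2 = 335 (positive ⇒ counter-clockwise traversal).

335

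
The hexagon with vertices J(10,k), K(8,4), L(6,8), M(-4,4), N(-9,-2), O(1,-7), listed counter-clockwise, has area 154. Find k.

1

Write out the shoelace sum; only the two edges meeting at J involve k:
2·Area = [(1·k − 10·(-7)) + (10·4 − 8·k)] + 205
       = -7·k + 315 = 308
⇒ k = 1.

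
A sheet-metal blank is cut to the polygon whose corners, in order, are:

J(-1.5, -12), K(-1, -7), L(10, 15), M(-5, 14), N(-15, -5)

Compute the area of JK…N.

Apply the shoelace (surveyor's) formula: 2A = Σ (x_i·y_{i+1} − x_{i+1}·y_i), indices taken mod 5.
Σ = (-1.5) + (55) + (215) + (235) + (172.5) = 676
Area = |Σ|/2 = 338.

338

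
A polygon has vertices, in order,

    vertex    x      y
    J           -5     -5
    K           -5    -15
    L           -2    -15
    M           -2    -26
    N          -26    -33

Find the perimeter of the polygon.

|JK| = √((0)² + (-10)²) = √100 = 10
|KL| = √((3)² + (0)²) = √9 = 3
|LM| = √((0)² + (-11)²) = √121 = 11
|MN| = √((-24)² + (-7)²) = √625 = 25
|NJ| = √((21)² + (28)²) = √1225 = 35
Perimeter = 10 + 3 + 11 + 25 + 35 = 84.

84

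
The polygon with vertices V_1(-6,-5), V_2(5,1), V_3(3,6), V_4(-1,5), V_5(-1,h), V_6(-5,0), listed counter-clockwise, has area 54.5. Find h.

Write out the shoelace sum; only the two edges meeting at V_5 involve h:
2·Area = [((-1)·h − (-1)·5) + ((-1)·0 − (-5)·h)] + 92
       = 4·h + 97 = 109
⇒ h = 3.

3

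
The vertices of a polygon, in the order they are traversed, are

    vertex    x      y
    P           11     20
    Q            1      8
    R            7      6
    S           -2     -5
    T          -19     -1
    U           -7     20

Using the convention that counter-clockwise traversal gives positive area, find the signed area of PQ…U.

Apply the shoelace formula: 2A = Σ (x_i·y_{i+1} − x_{i+1}·y_i), indices taken mod 6.
Cross-terms: 68, -50, -23, -93, -387, -360  ⇒  Σ = -845
Signed area = Σ/2 = -422.5 (negative ⇒ clockwise traversal).

-422.5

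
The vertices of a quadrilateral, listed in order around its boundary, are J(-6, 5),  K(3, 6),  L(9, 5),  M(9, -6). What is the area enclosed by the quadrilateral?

Apply Gauss's area formula: 2A = Σ (x_i·y_{i+1} − x_{i+1}·y_i), indices taken mod 4.
Σ = (-51) + (-39) + (-99) + (9) = -180
Area = |Σ|/2 = 90.

90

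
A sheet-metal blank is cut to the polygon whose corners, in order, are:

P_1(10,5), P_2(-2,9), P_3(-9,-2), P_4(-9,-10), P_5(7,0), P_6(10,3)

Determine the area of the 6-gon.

184

Apply Gauss's area formula: 2A = Σ (x_i·y_{i+1} − x_{i+1}·y_i), indices taken mod 6.
Cross-terms: 100, 85, 72, 70, 21, 20  ⇒  Σ = 368
Area = |Σ|/2 = 184.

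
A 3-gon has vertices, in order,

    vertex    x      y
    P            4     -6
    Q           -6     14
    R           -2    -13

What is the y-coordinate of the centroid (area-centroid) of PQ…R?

-5/3

Apply the surveyor's formula. First the cross-terms c_i = x_i·y_{i+1} − x_{i+1}·y_i:
  20, 106, 64  ⇒  2A = 190, A = 95.
Then Σ (y_i + y_{i+1})·c_i = -950, so ȳ = -950 / (6·95) = -5/3.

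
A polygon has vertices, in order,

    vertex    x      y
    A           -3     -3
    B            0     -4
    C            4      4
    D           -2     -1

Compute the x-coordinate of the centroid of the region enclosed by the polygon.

Apply the shoelace (surveyor's) formula. First the cross-terms c_i = x_i·y_{i+1} − x_{i+1}·y_i:
  12, 16, 4, 3  ⇒  2A = 35, A = 17.5.
Then Σ (x_i + x_{i+1})·c_i = 21, so x̄ = 21 / (6·17.5) = 0.2.

0.2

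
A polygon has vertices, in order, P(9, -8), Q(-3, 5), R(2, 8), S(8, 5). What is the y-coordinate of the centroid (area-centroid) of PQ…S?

5/3

Apply Gauss's area formula. First the cross-terms c_i = x_i·y_{i+1} − x_{i+1}·y_i:
  21, -34, -54, -109  ⇒  2A = -176, A = -88.
Then Σ (y_i + y_{i+1})·c_i = -880, so ȳ = -880 / (6·(-88)) = 5/3.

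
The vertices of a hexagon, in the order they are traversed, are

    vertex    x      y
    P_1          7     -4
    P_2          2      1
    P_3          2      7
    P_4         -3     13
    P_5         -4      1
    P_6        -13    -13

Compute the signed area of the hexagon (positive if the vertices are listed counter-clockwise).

165.5

Apply the surveyor's formula: 2A = Σ (x_i·y_{i+1} − x_{i+1}·y_i), indices taken mod 6.
Σ = (15) + (12) + (47) + (49) + (65) + (143) = 331
Signed area = Σ/2 = 165.5 (positive ⇒ counter-clockwise traversal).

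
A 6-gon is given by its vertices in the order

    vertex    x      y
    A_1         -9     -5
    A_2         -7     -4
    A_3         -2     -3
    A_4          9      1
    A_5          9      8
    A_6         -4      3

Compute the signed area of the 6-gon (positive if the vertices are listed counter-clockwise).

Σ = (1) + (13) + (25) + (63) + (59) + (47) = 208
Signed area = Σ/2 = 104 (positive ⇒ counter-clockwise traversal).

104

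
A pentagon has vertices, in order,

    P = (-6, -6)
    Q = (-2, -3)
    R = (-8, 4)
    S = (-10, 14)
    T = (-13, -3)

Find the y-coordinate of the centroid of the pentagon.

Apply the surveyor's formula. First the cross-terms c_i = x_i·y_{i+1} − x_{i+1}·y_i:
  6, -32, -72, 212, 60  ⇒  2A = 174, A = 87.
Then Σ (y_i + y_{i+1})·c_i = 410, so ȳ = 410 / (6·87) = 205/261.

205/261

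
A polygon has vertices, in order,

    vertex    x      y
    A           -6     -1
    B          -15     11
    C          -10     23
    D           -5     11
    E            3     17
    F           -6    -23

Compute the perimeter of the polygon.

114

|AB| = √((-9)² + (12)²) = √225 = 15
|BC| = √((5)² + (12)²) = √169 = 13
|CD| = √((5)² + (-12)²) = √169 = 13
|DE| = √((8)² + (6)²) = √100 = 10
|EF| = √((-9)² + (-40)²) = √1681 = 41
|FA| = √((0)² + (22)²) = √484 = 22
Perimeter = 15 + 13 + 13 + 10 + 41 + 22 = 114.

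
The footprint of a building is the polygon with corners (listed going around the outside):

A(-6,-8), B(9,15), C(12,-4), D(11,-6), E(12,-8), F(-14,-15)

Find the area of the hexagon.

Apply the shoelace (surveyor's) formula: 2A = Σ (x_i·y_{i+1} − x_{i+1}·y_i), indices taken mod 6.
Σ = (-18) + (-216) + (-28) + (-16) + (-292) + (22) = -548
Area = |Σ|/2 = 274.

274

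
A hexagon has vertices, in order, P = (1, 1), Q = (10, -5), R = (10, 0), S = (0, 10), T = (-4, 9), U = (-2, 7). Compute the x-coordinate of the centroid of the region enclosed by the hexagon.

436/117

Apply the shoelace formula. First the cross-terms c_i = x_i·y_{i+1} − x_{i+1}·y_i:
  -15, 50, 100, 40, -10, -9  ⇒  2A = 156, A = 78.
Then Σ (x_i + x_{i+1})·c_i = 1744, so x̄ = 1744 / (6·78) = 436/117.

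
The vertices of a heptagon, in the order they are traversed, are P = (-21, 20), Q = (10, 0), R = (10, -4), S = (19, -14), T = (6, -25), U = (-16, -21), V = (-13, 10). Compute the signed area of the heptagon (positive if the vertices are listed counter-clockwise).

-852

Apply Gauss's area formula: 2A = Σ (x_i·y_{i+1} − x_{i+1}·y_i), indices taken mod 7.
Σ = (-200) + (-40) + (-64) + (-391) + (-526) + (-433) + (-50) = -1704
Signed area = Σ/2 = -852 (negative ⇒ clockwise traversal).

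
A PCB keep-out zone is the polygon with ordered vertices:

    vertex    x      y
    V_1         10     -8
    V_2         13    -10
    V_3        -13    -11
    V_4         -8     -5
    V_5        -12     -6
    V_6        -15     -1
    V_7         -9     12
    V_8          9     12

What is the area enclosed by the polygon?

489.5

Apply Gauss's area formula: 2A = Σ (x_i·y_{i+1} − x_{i+1}·y_i), indices taken mod 8.
Cross-terms: 4, -273, -23, -12, -78, -189, -216, -192  ⇒  Σ = -979
Area = |Σ|/2 = 489.5.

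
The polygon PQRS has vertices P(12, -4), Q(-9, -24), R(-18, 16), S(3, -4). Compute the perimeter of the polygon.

108

|PQ| = √((-21)² + (-20)²) = √841 = 29
|QR| = √((-9)² + (40)²) = √1681 = 41
|RS| = √((21)² + (-20)²) = √841 = 29
|SP| = √((9)² + (0)²) = √81 = 9
Perimeter = 29 + 41 + 29 + 9 = 108.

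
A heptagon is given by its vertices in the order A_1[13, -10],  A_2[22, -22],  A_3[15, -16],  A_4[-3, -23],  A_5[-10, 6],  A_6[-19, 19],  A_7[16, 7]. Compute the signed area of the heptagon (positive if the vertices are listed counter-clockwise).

Apply Gauss's area formula: 2A = Σ (x_i·y_{i+1} − x_{i+1}·y_i), indices taken mod 7.
Σ = (-66) + (-22) + (-393) + (-248) + (-76) + (-437) + (-251) = -1493
Signed area = Σ/2 = -746.5 (negative ⇒ clockwise traversal).

-746.5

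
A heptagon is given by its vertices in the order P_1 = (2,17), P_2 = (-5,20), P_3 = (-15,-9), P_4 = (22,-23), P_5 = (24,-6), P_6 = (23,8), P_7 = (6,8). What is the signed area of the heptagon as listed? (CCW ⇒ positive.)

Σ = (125) + (345) + (543) + (420) + (330) + (136) + (86) = 1985
Signed area = Σ/2 = 992.5 (positive ⇒ counter-clockwise traversal).

992.5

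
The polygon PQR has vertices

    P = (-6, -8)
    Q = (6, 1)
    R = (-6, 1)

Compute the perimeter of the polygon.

|PQ| = √((12)² + (9)²) = √225 = 15
|QR| = √((-12)² + (0)²) = √144 = 12
|RP| = √((0)² + (-9)²) = √81 = 9
Perimeter = 15 + 12 + 9 = 36.

36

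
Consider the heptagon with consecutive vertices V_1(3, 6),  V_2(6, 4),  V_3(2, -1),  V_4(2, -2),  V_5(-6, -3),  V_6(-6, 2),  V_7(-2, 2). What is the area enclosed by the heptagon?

57

Cross-terms: -24, -14, -2, -18, -30, -8, -18  ⇒  Σ = -114
Area = |Σ|/2 = 57.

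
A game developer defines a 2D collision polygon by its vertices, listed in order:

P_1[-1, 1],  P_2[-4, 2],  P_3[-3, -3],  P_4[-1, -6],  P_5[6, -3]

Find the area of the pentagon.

38.5

Σ = (2) + (18) + (15) + (39) + (3) = 77
Area = |Σ|/2 = 38.5.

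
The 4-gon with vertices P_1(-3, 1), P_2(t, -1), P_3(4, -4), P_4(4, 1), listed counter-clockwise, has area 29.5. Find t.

-5

The doubled signed area Σ (x_i y_{i+1} − x_{i+1} y_i) is linear in t.
With t=0 it equals 34; the coefficient of t is -5 (from the two edges through P_2).
So -5·t + 34 = 2·29.5 = 59 ⇒ t = -5.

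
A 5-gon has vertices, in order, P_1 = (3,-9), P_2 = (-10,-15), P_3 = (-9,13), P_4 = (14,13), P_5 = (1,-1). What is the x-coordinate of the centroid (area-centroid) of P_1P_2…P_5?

-338/183

Apply the shoelace (surveyor's) formula. First the cross-terms c_i = x_i·y_{i+1} − x_{i+1}·y_i:
  -135, -265, -299, -27, -6  ⇒  2A = -732, A = -366.
Then Σ (x_i + x_{i+1})·c_i = 4056, so x̄ = 4056 / (6·(-366)) = -338/183.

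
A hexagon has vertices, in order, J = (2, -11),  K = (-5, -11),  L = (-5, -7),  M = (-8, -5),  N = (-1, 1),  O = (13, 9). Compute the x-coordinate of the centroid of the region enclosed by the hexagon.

16/9

Apply the shoelace (surveyor's) formula. First the cross-terms c_i = x_i·y_{i+1} − x_{i+1}·y_i:
  -77, -20, -31, -13, -22, -161  ⇒  2A = -324, A = -162.
Then Σ (x_i + x_{i+1})·c_i = -1728, so x̄ = -1728 / (6·(-162)) = 16/9.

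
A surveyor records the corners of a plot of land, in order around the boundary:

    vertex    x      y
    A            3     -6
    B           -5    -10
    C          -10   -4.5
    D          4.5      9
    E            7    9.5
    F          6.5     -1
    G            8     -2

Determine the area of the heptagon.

Apply Gauss's area formula: 2A = Σ (x_i·y_{i+1} − x_{i+1}·y_i), indices taken mod 7.
Σ = (-60) + (-77.5) + (-69.75) + (-20.25) + (-68.75) + (-5) + (-42) = -343.25
Area = |Σ|/2 = 171.625.

171.625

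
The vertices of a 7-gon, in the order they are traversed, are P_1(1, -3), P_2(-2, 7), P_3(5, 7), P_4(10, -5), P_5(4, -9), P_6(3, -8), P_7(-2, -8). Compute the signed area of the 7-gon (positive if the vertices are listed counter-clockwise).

-122

Apply the shoelace formula: 2A = Σ (x_i·y_{i+1} − x_{i+1}·y_i), indices taken mod 7.
P_1→P_2: (1)(7) − (-2)(-3) = 1
P_2→P_3: (-2)(7) − (5)(7) = -49
P_3→P_4: (5)(-5) − (10)(7) = -95
P_4→P_5: (10)(-9) − (4)(-5) = -70
P_5→P_6: (4)(-8) − (3)(-9) = -5
P_6→P_7: (3)(-8) − (-2)(-8) = -40
P_7→P_1: (-2)(-3) − (1)(-8) = 14
Σ = -244
Signed area = Σ/2 = -122 (negative ⇒ clockwise traversal).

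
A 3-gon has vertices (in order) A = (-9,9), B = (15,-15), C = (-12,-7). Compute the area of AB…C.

228

Σ = (0) + (-285) + (-171) = -456
Area = |Σ|/2 = 228.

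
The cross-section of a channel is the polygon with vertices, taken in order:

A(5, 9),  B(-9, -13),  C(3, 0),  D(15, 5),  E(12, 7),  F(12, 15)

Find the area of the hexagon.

122

A→B: (5)(-13) − (-9)(9) = 16
B→C: (-9)(0) − (3)(-13) = 39
C→D: (3)(5) − (15)(0) = 15
D→E: (15)(7) − (12)(5) = 45
E→F: (12)(15) − (12)(7) = 96
F→A: (12)(9) − (5)(15) = 33
Σ = 244
Area = |Σ|/2 = 122.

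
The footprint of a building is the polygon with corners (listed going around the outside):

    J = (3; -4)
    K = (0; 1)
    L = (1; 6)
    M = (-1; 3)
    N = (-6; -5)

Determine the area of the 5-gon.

36.5

Apply the surveyor's formula: 2A = Σ (x_i·y_{i+1} − x_{i+1}·y_i), indices taken mod 5.
Σ = (3) + (-1) + (9) + (23) + (39) = 73
Area = |Σ|/2 = 36.5.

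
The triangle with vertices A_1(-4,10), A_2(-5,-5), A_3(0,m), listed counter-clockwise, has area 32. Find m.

The doubled signed area Σ (x_i y_{i+1} − x_{i+1} y_i) is linear in m.
With m=0 it equals 70; the coefficient of m is -1 (from the two edges through A_3).
So -1·m + 70 = 2·32 = 64 ⇒ m = 6.

6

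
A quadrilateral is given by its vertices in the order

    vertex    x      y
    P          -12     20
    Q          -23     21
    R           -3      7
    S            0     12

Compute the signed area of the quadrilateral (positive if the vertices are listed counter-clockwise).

109

Apply the shoelace (surveyor's) formula: 2A = Σ (x_i·y_{i+1} − x_{i+1}·y_i), indices taken mod 4.
P→Q: (-12)(21) − (-23)(20) = 208
Q→R: (-23)(7) − (-3)(21) = -98
R→S: (-3)(12) − (0)(7) = -36
S→P: (0)(20) − (-12)(12) = 144
Σ = 218
Signed area = Σ/2 = 109 (positive ⇒ counter-clockwise traversal).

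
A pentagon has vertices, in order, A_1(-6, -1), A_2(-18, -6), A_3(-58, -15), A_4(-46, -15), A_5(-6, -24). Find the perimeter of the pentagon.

130

|A_1A_2| = √((-12)² + (-5)²) = √169 = 13
|A_2A_3| = √((-40)² + (-9)²) = √1681 = 41
|A_3A_4| = √((12)² + (0)²) = √144 = 12
|A_4A_5| = √((40)² + (-9)²) = √1681 = 41
|A_5A_1| = √((0)² + (23)²) = √529 = 23
Perimeter = 13 + 41 + 12 + 41 + 23 = 130.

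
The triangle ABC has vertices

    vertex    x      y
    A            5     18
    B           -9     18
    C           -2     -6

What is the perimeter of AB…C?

|AB| = √((-14)² + (0)²) = √196 = 14
|BC| = √((7)² + (-24)²) = √625 = 25
|CA| = √((7)² + (24)²) = √625 = 25
Perimeter = 14 + 25 + 25 = 64.

64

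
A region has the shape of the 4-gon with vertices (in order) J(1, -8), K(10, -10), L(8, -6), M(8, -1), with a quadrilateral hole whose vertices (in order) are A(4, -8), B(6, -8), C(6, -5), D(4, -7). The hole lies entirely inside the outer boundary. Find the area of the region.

29.5

Outer boundary:
Apply the shoelace (surveyor's) formula: 2A = Σ (x_i·y_{i+1} − x_{i+1}·y_i), indices taken mod 4.
Σ = (70) + (20) + (40) + (-63) = 67
Area = |Σ|/2 = 33.5.
Hole:
Apply the shoelace (surveyor's) formula: 2A = Σ (x_i·y_{i+1} − x_{i+1}·y_i), indices taken mod 4.
A→B: (4)(-8) − (6)(-8) = 16
B→C: (6)(-5) − (6)(-8) = 18
C→D: (6)(-7) − (4)(-5) = -22
D→A: (4)(-8) − (4)(-7) = -4
Σ = 8
Area = |Σ|/2 = 4.
Net area = 33.5 − 4 = 29.5.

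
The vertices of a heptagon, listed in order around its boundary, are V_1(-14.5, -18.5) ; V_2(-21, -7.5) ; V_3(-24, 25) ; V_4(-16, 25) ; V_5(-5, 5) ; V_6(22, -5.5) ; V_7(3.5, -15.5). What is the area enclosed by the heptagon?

Apply the shoelace formula: 2A = Σ (x_i·y_{i+1} − x_{i+1}·y_i), indices taken mod 7.
Σ = (-279.75) + (-705) + (-200) + (45) + (-82.5) + (-321.75) + (-289.5) = -1833.5
Area = |Σ|/2 = 916.75.

916.75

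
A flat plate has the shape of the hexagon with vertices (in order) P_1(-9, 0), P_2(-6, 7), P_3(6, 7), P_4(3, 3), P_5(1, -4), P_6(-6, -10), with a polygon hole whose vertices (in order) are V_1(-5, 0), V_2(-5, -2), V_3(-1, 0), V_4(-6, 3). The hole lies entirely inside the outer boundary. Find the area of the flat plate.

134.5

Outer boundary:
Apply Gauss's area formula: 2A = Σ (x_i·y_{i+1} − x_{i+1}·y_i), indices taken mod 6.
Σ = (-63) + (-84) + (-3) + (-15) + (-34) + (-90) = -289
Area = |Σ|/2 = 144.5.
Hole:
Cross-terms: 10, -2, -3, 15  ⇒  Σ = 20
Area = |Σ|/2 = 10.
Net area = 144.5 − 10 = 134.5.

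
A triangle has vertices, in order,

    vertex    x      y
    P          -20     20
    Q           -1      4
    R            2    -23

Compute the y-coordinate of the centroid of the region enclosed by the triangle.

1/3

Apply the shoelace (surveyor's) formula. First the cross-terms c_i = x_i·y_{i+1} − x_{i+1}·y_i:
  -60, 15, -420  ⇒  2A = -465, A = -232.5.
Then Σ (y_i + y_{i+1})·c_i = -465, so ȳ = -465 / (6·(-232.5)) = 1/3.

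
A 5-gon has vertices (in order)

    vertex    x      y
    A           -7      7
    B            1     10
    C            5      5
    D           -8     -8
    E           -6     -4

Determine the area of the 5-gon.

Apply Gauss's area formula: 2A = Σ (x_i·y_{i+1} − x_{i+1}·y_i), indices taken mod 5.
Σ = (-77) + (-45) + (0) + (-16) + (-70) = -208
Area = |Σ|/2 = 104.

104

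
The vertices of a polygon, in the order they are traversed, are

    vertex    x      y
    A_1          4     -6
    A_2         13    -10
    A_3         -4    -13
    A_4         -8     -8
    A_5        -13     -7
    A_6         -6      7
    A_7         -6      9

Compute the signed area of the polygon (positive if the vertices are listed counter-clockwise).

-218

Apply the shoelace formula: 2A = Σ (x_i·y_{i+1} − x_{i+1}·y_i), indices taken mod 7.
Cross-terms: 38, -209, -72, -48, -133, -12, 0  ⇒  Σ = -436
Signed area = Σ/2 = -218 (negative ⇒ clockwise traversal).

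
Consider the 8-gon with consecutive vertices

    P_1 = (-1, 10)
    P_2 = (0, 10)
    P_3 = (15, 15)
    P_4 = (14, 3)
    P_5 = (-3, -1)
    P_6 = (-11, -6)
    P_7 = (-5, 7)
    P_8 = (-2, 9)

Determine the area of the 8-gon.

236

Apply the shoelace (surveyor's) formula: 2A = Σ (x_i·y_{i+1} − x_{i+1}·y_i), indices taken mod 8.
P_1→P_2: (-1)(10) − (0)(10) = -10
P_2→P_3: (0)(15) − (15)(10) = -150
P_3→P_4: (15)(3) − (14)(15) = -165
P_4→P_5: (14)(-1) − (-3)(3) = -5
P_5→P_6: (-3)(-6) − (-11)(-1) = 7
P_6→P_7: (-11)(7) − (-5)(-6) = -107
P_7→P_8: (-5)(9) − (-2)(7) = -31
P_8→P_1: (-2)(10) − (-1)(9) = -11
Σ = -472
Area = |Σ|/2 = 236.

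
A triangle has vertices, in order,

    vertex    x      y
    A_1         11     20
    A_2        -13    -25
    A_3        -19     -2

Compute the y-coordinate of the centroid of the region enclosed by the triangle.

-7/3

Apply the shoelace (surveyor's) formula. First the cross-terms c_i = x_i·y_{i+1} − x_{i+1}·y_i:
  -15, -449, -358  ⇒  2A = -822, A = -411.
Then Σ (y_i + y_{i+1})·c_i = 5754, so ȳ = 5754 / (6·(-411)) = -7/3.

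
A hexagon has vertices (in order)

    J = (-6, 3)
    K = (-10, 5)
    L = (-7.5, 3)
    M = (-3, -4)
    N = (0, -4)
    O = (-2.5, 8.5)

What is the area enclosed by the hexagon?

46

J→K: (-6)(5) − (-10)(3) = 0
K→L: (-10)(3) − (-7.5)(5) = 7.5
L→M: (-7.5)(-4) − (-3)(3) = 39
M→N: (-3)(-4) − (0)(-4) = 12
N→O: (0)(8.5) − (-2.5)(-4) = -10
O→J: (-2.5)(3) − (-6)(8.5) = 43.5
Σ = 92
Area = |Σ|/2 = 46.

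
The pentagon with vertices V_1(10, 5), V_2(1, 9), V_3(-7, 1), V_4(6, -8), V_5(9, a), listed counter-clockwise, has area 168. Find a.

-5

The doubled signed area Σ (x_i y_{i+1} − x_{i+1} y_i) is linear in a.
With a=0 it equals 316; the coefficient of a is -4 (from the two edges through V_5).
So -4·a + 316 = 2·168 = 336 ⇒ a = -5.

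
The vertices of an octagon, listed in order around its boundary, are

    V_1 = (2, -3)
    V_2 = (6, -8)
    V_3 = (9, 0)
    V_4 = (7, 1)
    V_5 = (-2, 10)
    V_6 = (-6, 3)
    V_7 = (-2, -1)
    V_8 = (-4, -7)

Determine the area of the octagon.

Apply the surveyor's formula: 2A = Σ (x_i·y_{i+1} − x_{i+1}·y_i), indices taken mod 8.
Σ = (2) + (72) + (9) + (72) + (54) + (12) + (10) + (26) = 257
Area = |Σ|/2 = 128.5.

128.5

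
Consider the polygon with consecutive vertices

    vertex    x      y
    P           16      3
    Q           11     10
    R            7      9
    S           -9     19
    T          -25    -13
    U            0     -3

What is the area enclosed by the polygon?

542.5

Cross-terms: 127, 29, 214, 592, 75, 48  ⇒  Σ = 1085
Area = |Σ|/2 = 542.5.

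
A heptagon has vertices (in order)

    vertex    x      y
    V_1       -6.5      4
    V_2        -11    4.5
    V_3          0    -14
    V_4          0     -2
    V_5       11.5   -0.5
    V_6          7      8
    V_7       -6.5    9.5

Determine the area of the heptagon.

220.75

Apply the shoelace (surveyor's) formula: 2A = Σ (x_i·y_{i+1} − x_{i+1}·y_i), indices taken mod 7.
Σ = (14.75) + (154) + (0) + (23) + (95.5) + (118.5) + (35.75) = 441.5
Area = |Σ|/2 = 220.75.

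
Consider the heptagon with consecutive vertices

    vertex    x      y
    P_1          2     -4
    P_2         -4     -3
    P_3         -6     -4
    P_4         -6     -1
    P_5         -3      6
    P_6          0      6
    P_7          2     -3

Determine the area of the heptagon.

56.5

Apply Gauss's area formula: 2A = Σ (x_i·y_{i+1} − x_{i+1}·y_i), indices taken mod 7.
Σ = (-22) + (-2) + (-18) + (-39) + (-18) + (-12) + (-2) = -113
Area = |Σ|/2 = 56.5.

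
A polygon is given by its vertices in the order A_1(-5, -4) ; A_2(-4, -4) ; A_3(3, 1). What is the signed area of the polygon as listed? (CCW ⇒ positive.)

A_1→A_2: (-5)(-4) − (-4)(-4) = 4
A_2→A_3: (-4)(1) − (3)(-4) = 8
A_3→A_1: (3)(-4) − (-5)(1) = -7
Σ = 5
Signed area = Σ/2 = 2.5 (positive ⇒ counter-clockwise traversal).

2.5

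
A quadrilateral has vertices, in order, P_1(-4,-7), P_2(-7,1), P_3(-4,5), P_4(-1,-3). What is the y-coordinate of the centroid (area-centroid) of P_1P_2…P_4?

Apply the shoelace formula. First the cross-terms c_i = x_i·y_{i+1} − x_{i+1}·y_i:
  -53, -31, 17, -5  ⇒  2A = -72, A = -36.
Then Σ (y_i + y_{i+1})·c_i = 216, so ȳ = 216 / (6·(-36)) = -1.

-1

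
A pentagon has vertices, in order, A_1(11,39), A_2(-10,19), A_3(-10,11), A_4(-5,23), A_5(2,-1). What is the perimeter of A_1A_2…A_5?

116

|A_1A_2| = √((-21)² + (-20)²) = √841 = 29
|A_2A_3| = √((0)² + (-8)²) = √64 = 8
|A_3A_4| = √((5)² + (12)²) = √169 = 13
|A_4A_5| = √((7)² + (-24)²) = √625 = 25
|A_5A_1| = √((9)² + (40)²) = √1681 = 41
Perimeter = 29 + 8 + 13 + 25 + 41 = 116.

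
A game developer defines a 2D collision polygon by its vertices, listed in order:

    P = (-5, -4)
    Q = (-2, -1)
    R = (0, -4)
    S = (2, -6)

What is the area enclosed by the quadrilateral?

Cross-terms: -3, 8, 8, -38  ⇒  Σ = -25
Area = |Σ|/2 = 12.5.

12.5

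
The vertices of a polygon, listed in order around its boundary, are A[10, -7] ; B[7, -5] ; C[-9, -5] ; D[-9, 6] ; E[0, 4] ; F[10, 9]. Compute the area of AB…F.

Apply the shoelace (surveyor's) formula: 2A = Σ (x_i·y_{i+1} − x_{i+1}·y_i), indices taken mod 6.
Σ = (-1) + (-80) + (-99) + (-36) + (-40) + (-160) = -416
Area = |Σ|/2 = 208.

208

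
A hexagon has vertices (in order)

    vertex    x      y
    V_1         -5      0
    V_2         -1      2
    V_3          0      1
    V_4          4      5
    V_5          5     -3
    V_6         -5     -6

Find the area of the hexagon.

63.5

Apply the shoelace formula: 2A = Σ (x_i·y_{i+1} − x_{i+1}·y_i), indices taken mod 6.
V_1→V_2: (-5)(2) − (-1)(0) = -10
V_2→V_3: (-1)(1) − (0)(2) = -1
V_3→V_4: (0)(5) − (4)(1) = -4
V_4→V_5: (4)(-3) − (5)(5) = -37
V_5→V_6: (5)(-6) − (-5)(-3) = -45
V_6→V_1: (-5)(0) − (-5)(-6) = -30
Σ = -127
Area = |Σ|/2 = 63.5.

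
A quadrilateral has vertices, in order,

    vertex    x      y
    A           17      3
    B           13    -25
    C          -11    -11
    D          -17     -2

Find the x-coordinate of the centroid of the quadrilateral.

Apply the shoelace formula. First the cross-terms c_i = x_i·y_{i+1} − x_{i+1}·y_i:
  -464, -418, -165, -17  ⇒  2A = -1064, A = -532.
Then Σ (x_i + x_{i+1})·c_i = -10136, so x̄ = -10136 / (6·(-532)) = 181/57.

181/57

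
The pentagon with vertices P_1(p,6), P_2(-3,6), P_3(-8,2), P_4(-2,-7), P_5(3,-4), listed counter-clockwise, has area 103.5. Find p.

4

The doubled signed area Σ (x_i y_{i+1} − x_{i+1} y_i) is linear in p.
With p=0 it equals 167; the coefficient of p is 10 (from the two edges through P_1).
So 10·p + 167 = 2·103.5 = 207 ⇒ p = 4.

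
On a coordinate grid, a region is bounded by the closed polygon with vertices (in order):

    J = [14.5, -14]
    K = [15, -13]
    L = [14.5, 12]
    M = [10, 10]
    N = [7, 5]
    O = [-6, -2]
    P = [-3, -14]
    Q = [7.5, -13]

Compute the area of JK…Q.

Σ = (21.5) + (368.5) + (25) + (-20) + (16) + (78) + (144) + (83.5) = 716.5
Area = |Σ|/2 = 358.25.

358.25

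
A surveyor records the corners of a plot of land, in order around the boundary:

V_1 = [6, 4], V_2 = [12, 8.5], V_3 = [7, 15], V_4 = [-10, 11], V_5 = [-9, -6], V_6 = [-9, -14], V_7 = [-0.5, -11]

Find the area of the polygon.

Cross-terms: 3, 120.5, 227, 159, 72, 92, 64  ⇒  Σ = 737.5
Area = |Σ|/2 = 368.75.

368.75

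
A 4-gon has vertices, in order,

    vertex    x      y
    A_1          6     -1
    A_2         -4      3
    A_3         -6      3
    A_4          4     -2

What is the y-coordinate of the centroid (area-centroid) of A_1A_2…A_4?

Apply the surveyor's formula. First the cross-terms c_i = x_i·y_{i+1} − x_{i+1}·y_i:
  14, 6, 0, 8  ⇒  2A = 28, A = 14.
Then Σ (y_i + y_{i+1})·c_i = 40, so ȳ = 40 / (6·14) = 10/21.

10/21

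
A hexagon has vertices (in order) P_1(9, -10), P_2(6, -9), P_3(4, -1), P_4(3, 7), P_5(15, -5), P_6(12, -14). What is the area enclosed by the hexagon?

112

Apply Gauss's area formula: 2A = Σ (x_i·y_{i+1} − x_{i+1}·y_i), indices taken mod 6.
P_1→P_2: (9)(-9) − (6)(-10) = -21
P_2→P_3: (6)(-1) − (4)(-9) = 30
P_3→P_4: (4)(7) − (3)(-1) = 31
P_4→P_5: (3)(-5) − (15)(7) = -120
P_5→P_6: (15)(-14) − (12)(-5) = -150
P_6→P_1: (12)(-10) − (9)(-14) = 6
Σ = -224
Area = |Σ|/2 = 112.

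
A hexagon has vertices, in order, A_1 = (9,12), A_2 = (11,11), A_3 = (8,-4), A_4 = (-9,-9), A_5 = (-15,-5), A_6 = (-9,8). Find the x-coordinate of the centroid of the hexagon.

-85/59

Apply Gauss's area formula. First the cross-terms c_i = x_i·y_{i+1} − x_{i+1}·y_i:
  -33, -132, -108, -90, -165, -180  ⇒  2A = -708, A = -354.
Then Σ (x_i + x_{i+1})·c_i = 3060, so x̄ = 3060 / (6·(-354)) = -85/59.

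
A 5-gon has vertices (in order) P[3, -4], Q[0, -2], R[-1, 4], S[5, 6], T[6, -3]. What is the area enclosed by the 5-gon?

Apply Gauss's area formula: 2A = Σ (x_i·y_{i+1} − x_{i+1}·y_i), indices taken mod 5.
Σ = (-6) + (-2) + (-26) + (-51) + (-15) = -100
Area = |Σ|/2 = 50.

50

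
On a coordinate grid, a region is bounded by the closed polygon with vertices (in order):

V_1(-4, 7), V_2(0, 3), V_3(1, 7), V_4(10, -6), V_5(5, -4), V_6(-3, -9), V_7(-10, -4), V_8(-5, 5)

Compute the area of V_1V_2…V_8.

160.5

Σ = (-12) + (-3) + (-76) + (-10) + (-57) + (-78) + (-70) + (-15) = -321
Area = |Σ|/2 = 160.5.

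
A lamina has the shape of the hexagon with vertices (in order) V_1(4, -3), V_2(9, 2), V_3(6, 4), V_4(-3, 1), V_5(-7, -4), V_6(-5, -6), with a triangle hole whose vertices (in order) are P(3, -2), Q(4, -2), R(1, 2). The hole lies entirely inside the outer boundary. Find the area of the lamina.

Outer boundary:
Apply the surveyor's formula: 2A = Σ (x_i·y_{i+1} − x_{i+1}·y_i), indices taken mod 6.
Σ = (35) + (24) + (18) + (19) + (22) + (39) = 157
Area = |Σ|/2 = 78.5.
Hole:
Apply the shoelace (surveyor's) formula: 2A = Σ (x_i·y_{i+1} − x_{i+1}·y_i), indices taken mod 3.
P→Q: (3)(-2) − (4)(-2) = 2
Q→R: (4)(2) − (1)(-2) = 10
R→P: (1)(-2) − (3)(2) = -8
Σ = 4
Area = |Σ|/2 = 2.
Net area = 78.5 − 2 = 76.5.

76.5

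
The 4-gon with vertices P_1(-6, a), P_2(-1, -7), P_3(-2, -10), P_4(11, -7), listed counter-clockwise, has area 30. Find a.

-5

The doubled signed area Σ (x_i y_{i+1} − x_{i+1} y_i) is linear in a.
With a=0 it equals 120; the coefficient of a is 12 (from the two edges through P_1).
So 12·a + 120 = 2·30 = 60 ⇒ a = -5.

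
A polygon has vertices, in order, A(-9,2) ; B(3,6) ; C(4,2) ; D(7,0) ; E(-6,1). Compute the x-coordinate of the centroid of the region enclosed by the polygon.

-0.5

Apply Gauss's area formula. First the cross-terms c_i = x_i·y_{i+1} − x_{i+1}·y_i:
  -60, -18, -14, 7, -3  ⇒  2A = -88, A = -44.
Then Σ (x_i + x_{i+1})·c_i = 132, so x̄ = 132 / (6·(-44)) = -0.5.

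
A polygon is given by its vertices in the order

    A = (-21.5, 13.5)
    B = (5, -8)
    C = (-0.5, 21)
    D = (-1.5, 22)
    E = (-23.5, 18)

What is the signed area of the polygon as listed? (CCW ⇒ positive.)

Σ = (104.5) + (101) + (20.5) + (490) + (69.75) = 785.75
Signed area = Σ/2 = 392.875 (positive ⇒ counter-clockwise traversal).

392.875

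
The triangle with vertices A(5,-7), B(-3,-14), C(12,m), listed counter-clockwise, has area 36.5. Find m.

The doubled signed area Σ (x_i y_{i+1} − x_{i+1} y_i) is linear in m.
With m=0 it equals -7; the coefficient of m is -8 (from the two edges through C).
So -8·m + -7 = 2·36.5 = 73 ⇒ m = -10.

-10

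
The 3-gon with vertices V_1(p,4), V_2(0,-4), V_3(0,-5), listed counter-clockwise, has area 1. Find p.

The doubled signed area Σ (x_i y_{i+1} − x_{i+1} y_i) is linear in p.
With p=0 it equals 0; the coefficient of p is 1 (from the two edges through V_1).
So 1·p + 0 = 2·1 = 2 ⇒ p = 2.

2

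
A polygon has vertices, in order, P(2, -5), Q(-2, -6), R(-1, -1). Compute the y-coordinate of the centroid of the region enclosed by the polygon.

Apply the shoelace (surveyor's) formula. First the cross-terms c_i = x_i·y_{i+1} − x_{i+1}·y_i:
  -22, -4, 7  ⇒  2A = -19, A = -9.5.
Then Σ (y_i + y_{i+1})·c_i = 228, so ȳ = 228 / (6·(-9.5)) = -4.

-4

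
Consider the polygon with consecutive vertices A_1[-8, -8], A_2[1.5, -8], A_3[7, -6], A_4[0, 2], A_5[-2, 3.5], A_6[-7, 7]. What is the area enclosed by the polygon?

Apply the shoelace formula: 2A = Σ (x_i·y_{i+1} − x_{i+1}·y_i), indices taken mod 6.
Σ = (76) + (47) + (14) + (4) + (10.5) + (112) = 263.5
Area = |Σ|/2 = 131.75.

131.75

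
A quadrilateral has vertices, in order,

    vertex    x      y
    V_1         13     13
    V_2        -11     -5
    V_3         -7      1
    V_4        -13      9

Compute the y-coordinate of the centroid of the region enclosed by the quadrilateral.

374/57

Apply the shoelace formula. First the cross-terms c_i = x_i·y_{i+1} − x_{i+1}·y_i:
  78, -46, -50, -286  ⇒  2A = -304, A = -152.
Then Σ (y_i + y_{i+1})·c_i = -5984, so ȳ = -5984 / (6·(-152)) = 374/57.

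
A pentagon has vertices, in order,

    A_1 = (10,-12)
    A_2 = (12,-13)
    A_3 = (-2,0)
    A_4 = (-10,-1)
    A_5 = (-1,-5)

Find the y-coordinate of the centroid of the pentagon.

-454/101

Apply the surveyor's formula. First the cross-terms c_i = x_i·y_{i+1} − x_{i+1}·y_i:
  14, -26, 2, 49, 62  ⇒  2A = 101, A = 50.5.
Then Σ (y_i + y_{i+1})·c_i = -1362, so ȳ = -1362 / (6·50.5) = -454/101.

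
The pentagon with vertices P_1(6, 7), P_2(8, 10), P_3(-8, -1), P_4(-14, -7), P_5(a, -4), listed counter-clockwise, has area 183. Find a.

12

Write out the shoelace sum; only the two edges meeting at P_5 involve a:
2·Area = [((-14)·(-4) − a·(-7)) + (a·7 − 6·(-4))] + 118
       = 14·a + 198 = 366
⇒ a = 12.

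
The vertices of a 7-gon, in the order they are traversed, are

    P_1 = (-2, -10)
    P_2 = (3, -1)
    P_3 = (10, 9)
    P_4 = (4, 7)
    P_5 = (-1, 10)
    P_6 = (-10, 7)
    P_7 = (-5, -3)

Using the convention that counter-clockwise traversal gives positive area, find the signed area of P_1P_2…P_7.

Apply the shoelace formula: 2A = Σ (x_i·y_{i+1} − x_{i+1}·y_i), indices taken mod 7.
P_1→P_2: (-2)(-1) − (3)(-10) = 32
P_2→P_3: (3)(9) − (10)(-1) = 37
P_3→P_4: (10)(7) − (4)(9) = 34
P_4→P_5: (4)(10) − (-1)(7) = 47
P_5→P_6: (-1)(7) − (-10)(10) = 93
P_6→P_7: (-10)(-3) − (-5)(7) = 65
P_7→P_1: (-5)(-10) − (-2)(-3) = 44
Σ = 352
Signed area = Σ/2 = 176 (positive ⇒ counter-clockwise traversal).

176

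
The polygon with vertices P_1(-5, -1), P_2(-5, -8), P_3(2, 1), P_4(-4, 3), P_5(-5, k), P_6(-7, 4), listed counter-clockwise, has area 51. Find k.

8

The doubled signed area Σ (x_i y_{i+1} − x_{i+1} y_i) is linear in k.
With k=0 it equals 78; the coefficient of k is 3 (from the two edges through P_5).
So 3·k + 78 = 2·51 = 102 ⇒ k = 8.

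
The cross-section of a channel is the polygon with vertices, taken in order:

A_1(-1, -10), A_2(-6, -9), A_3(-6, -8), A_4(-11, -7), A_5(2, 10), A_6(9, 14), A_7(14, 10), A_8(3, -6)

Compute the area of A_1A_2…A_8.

Σ = (-51) + (-6) + (-46) + (-96) + (-62) + (-106) + (-114) + (-36) = -517
Area = |Σ|/2 = 258.5.

258.5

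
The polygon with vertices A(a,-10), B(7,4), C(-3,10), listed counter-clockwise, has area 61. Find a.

10

Write out the shoelace sum; only the two edges meeting at A involve a:
2·Area = [((-3)·(-10) − a·10) + (a·4 − 7·(-10))] + 82
       = -6·a + 182 = 122
⇒ a = 10.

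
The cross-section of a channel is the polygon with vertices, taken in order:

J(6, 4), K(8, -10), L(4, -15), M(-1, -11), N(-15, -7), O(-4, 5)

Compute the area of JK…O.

Σ = (-92) + (-80) + (-59) + (-158) + (-103) + (-46) = -538
Area = |Σ|/2 = 269.

269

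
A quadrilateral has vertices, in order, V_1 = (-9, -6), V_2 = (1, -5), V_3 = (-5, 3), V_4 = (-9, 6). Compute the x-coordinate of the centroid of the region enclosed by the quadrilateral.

Apply the surveyor's formula. First the cross-terms c_i = x_i·y_{i+1} − x_{i+1}·y_i:
  51, -22, -3, 108  ⇒  2A = 134, A = 67.
Then Σ (x_i + x_{i+1})·c_i = -2222, so x̄ = -2222 / (6·67) = -1111/201.

-1111/201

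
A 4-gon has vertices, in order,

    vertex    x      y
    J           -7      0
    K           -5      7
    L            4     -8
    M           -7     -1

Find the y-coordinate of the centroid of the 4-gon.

Apply the surveyor's formula. First the cross-terms c_i = x_i·y_{i+1} − x_{i+1}·y_i:
  -49, 12, -60, -7  ⇒  2A = -104, A = -52.
Then Σ (y_i + y_{i+1})·c_i = 192, so ȳ = 192 / (6·(-52)) = -8/13.

-8/13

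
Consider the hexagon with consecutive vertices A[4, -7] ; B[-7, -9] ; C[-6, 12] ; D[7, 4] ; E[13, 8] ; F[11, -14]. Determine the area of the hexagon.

309

Apply the shoelace (surveyor's) formula: 2A = Σ (x_i·y_{i+1} − x_{i+1}·y_i), indices taken mod 6.
Cross-terms: -85, -138, -108, 4, -270, -21  ⇒  Σ = -618
Area = |Σ|/2 = 309.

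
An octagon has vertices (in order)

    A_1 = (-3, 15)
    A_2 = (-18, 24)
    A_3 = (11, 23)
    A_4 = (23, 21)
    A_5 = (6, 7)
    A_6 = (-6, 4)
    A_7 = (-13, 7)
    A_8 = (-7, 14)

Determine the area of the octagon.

431.5

Apply the surveyor's formula: 2A = Σ (x_i·y_{i+1} − x_{i+1}·y_i), indices taken mod 8.
A_1→A_2: (-3)(24) − (-18)(15) = 198
A_2→A_3: (-18)(23) − (11)(24) = -678
A_3→A_4: (11)(21) − (23)(23) = -298
A_4→A_5: (23)(7) − (6)(21) = 35
A_5→A_6: (6)(4) − (-6)(7) = 66
A_6→A_7: (-6)(7) − (-13)(4) = 10
A_7→A_8: (-13)(14) − (-7)(7) = -133
A_8→A_1: (-7)(15) − (-3)(14) = -63
Σ = -863
Area = |Σ|/2 = 431.5.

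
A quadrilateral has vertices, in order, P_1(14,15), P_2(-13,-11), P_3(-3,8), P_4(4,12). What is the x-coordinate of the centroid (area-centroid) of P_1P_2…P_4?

-13/48

Apply the shoelace (surveyor's) formula. First the cross-terms c_i = x_i·y_{i+1} − x_{i+1}·y_i:
  41, -137, -68, -108  ⇒  2A = -272, A = -136.
Then Σ (x_i + x_{i+1})·c_i = 221, so x̄ = 221 / (6·(-136)) = -13/48.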